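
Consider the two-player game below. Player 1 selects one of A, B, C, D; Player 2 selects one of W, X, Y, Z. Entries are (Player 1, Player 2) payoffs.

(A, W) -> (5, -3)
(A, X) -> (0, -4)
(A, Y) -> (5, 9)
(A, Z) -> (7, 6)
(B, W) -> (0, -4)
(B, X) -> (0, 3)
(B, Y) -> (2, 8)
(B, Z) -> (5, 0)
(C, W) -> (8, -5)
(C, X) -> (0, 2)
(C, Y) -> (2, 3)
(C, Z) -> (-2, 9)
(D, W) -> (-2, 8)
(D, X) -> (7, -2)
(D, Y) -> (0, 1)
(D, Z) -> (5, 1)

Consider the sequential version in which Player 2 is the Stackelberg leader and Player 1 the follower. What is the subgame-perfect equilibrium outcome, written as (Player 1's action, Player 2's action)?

(A, Y)

Backward induction with Player 2 moving first.
- W: Player 1 compares 5, 0, 8, -2 and picks C; Player 2 would get -5.
- X: Player 1 compares 0, 0, 0, 7 and picks D; Player 2 would get -2.
- Y: Player 1 compares 5, 2, 2, 0 and picks A; Player 2 would get 9.
- Z: Player 1 compares 7, 5, -2, 5 and picks A; Player 2 would get 6.
Maximizing over -5, -2, 9, 6, Player 2 chooses Y. Subgame-perfect outcome: (A, Y) with payoffs (5, 9).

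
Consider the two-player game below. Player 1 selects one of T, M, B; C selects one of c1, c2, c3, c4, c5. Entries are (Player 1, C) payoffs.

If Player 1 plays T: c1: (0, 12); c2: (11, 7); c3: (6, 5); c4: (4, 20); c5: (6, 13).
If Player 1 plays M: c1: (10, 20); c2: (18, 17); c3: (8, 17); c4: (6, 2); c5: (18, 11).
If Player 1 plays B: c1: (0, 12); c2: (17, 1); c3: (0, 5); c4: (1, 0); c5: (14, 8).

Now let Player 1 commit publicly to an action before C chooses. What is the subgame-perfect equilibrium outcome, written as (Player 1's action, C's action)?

Work backward from C's decision.
- T: BR = c4, leader payoff 4.
- M: BR = c1, leader payoff 10.
- B: BR = c1, leader payoff 0.
Player 1's induced payoffs are 4, 10, 0, so Player 1 commits to M. Subgame-perfect outcome: (M, c1) with payoffs (10, 20).

(M, c1)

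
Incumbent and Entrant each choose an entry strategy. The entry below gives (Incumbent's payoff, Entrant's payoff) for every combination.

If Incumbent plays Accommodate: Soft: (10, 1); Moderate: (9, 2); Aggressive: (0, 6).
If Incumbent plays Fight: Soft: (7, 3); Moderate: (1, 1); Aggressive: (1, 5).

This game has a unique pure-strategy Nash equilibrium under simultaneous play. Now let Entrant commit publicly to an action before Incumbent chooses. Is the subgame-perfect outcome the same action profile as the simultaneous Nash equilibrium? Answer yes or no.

yes

Incumbent best-responds to each possible Entrant move:
- Soft → Incumbent plays Accommodate (best of 10, 7); Entrant gets 1.
- Moderate → Incumbent plays Accommodate (best of 9, 1); Entrant gets 2.
- Aggressive → Incumbent plays Fight (best of 0, 1); Entrant gets 5.
Entrant's induced payoffs are 1, 2, 5, so Entrant commits to Aggressive. Subgame-perfect outcome: (Fight, Aggressive) with payoffs (1, 5).
Under simultaneous play:
Incumbent's best replies: Soft→Accommodate; Moderate→Accommodate; Aggressive→Fight.
Entrant's best replies: Accommodate→Aggressive; Fight→Aggressive.
Only (Fight, Aggressive) has each player best-responding; Nash payoffs (1, 5).
Sequential outcome (Fight, Aggressive) coincides with the Nash profile (Fight, Aggressive).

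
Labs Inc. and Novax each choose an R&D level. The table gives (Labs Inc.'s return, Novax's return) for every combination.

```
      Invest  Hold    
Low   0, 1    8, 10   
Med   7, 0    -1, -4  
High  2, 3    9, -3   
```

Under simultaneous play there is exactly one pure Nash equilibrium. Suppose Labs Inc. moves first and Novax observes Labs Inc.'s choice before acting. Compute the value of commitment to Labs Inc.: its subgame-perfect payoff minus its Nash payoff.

1

Solve by backward induction (Labs Inc. leads).
- Low → Novax plays Hold (best of 1, 10); Labs Inc. gets 8.
- Med → Novax plays Invest (best of 0, -4); Labs Inc. gets 7.
- High → Novax plays Invest (best of 3, -3); Labs Inc. gets 2.
Labs Inc.'s induced payoffs are 8, 7, 2, so Labs Inc. commits to Low. Subgame-perfect outcome: (Low, Hold) with payoffs (8, 10).
For the simultaneous game, intersect best replies.
Labs Inc.'s best replies: Invest→Med; Hold→High.
Novax's best replies: Low→Hold; Med→Invest; High→Invest.
The unique mutual best reply is (Med, Invest), giving (7, 0).
Labs Inc.'s commitment gain: 8 − 7 = 1.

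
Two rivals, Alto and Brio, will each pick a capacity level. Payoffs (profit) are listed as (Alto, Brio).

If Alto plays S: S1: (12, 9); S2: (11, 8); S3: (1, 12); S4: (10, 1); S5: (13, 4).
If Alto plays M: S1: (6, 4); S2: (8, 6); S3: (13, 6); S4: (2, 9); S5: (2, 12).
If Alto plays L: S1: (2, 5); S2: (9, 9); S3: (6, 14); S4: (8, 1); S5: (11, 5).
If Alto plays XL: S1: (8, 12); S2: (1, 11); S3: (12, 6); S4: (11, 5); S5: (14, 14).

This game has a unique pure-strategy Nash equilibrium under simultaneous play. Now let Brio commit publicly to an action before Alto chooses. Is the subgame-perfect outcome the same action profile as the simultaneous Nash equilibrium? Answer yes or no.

Alto best-responds to each possible Brio move:
- S1: Alto compares 12, 6, 2, 8 and picks S; Brio would get 9.
- S2: Alto compares 11, 8, 9, 1 and picks S; Brio would get 8.
- S3: Alto compares 1, 13, 6, 12 and picks M; Brio would get 6.
- S4: Alto compares 10, 2, 8, 11 and picks XL; Brio would get 5.
- S5: Alto compares 13, 2, 11, 14 and picks XL; Brio would get 14.
Maximizing over 9, 8, 6, 5, 14, Brio chooses S5. Subgame-perfect outcome: (XL, S5) with payoffs (14, 14).
Now find the simultaneous Nash equilibrium.
Alto's best replies: S1→S; S2→S; S3→M; S4→XL; S5→XL.
Brio's best replies: S→S3; M→S5; L→S3; XL→S5.
The unique mutual best reply is (XL, S5), giving (14, 14).
Sequential outcome (XL, S5) coincides with the Nash profile (XL, S5).

yes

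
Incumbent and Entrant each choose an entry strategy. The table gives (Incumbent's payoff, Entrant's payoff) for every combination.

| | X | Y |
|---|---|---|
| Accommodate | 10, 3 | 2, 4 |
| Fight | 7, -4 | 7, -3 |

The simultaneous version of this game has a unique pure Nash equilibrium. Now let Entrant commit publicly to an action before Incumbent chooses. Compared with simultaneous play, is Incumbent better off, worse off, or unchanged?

better off

Incumbent best-responds to each possible Entrant move:
- X: Incumbent compares 10, 7 and picks Accommodate; Entrant would get 3.
- Y: Incumbent compares 2, 7 and picks Fight; Entrant would get -3.
Entrant's induced payoffs are 3, -3, so Entrant commits to X. Subgame-perfect outcome: (Accommodate, X) with payoffs (10, 3).
Now find the simultaneous Nash equilibrium.
Incumbent's best replies: X→Accommodate; Y→Fight.
Entrant's best replies: Accommodate→Y; Fight→Y.
The unique mutual best reply is (Fight, Y), giving (7, -3).
Incumbent earns 10 sequentially versus 7 at the Nash outcome: better off.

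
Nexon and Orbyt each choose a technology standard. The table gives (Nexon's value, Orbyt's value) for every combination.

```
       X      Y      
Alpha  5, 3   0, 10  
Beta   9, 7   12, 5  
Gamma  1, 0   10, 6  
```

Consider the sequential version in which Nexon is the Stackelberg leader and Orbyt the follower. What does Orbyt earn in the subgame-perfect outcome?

6

Solve by backward induction (Nexon leads).
- Alpha: BR = Y, leader payoff 0.
- Beta: BR = X, leader payoff 9.
- Gamma: BR = Y, leader payoff 10.
Among 0, 9, 10, the best is 10 at Gamma. Subgame-perfect outcome: (Gamma, Y) with payoffs (10, 6).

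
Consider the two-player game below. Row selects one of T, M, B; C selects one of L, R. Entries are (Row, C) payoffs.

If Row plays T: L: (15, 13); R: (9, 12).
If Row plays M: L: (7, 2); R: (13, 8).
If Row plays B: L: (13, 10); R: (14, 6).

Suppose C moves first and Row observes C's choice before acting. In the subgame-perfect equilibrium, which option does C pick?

L

Solve by backward induction (C leads).
- L → Row plays T (best of 15, 7, 13); C gets 13.
- R → Row plays B (best of 9, 13, 14); C gets 6.
C's induced payoffs are 13, 6, so C commits to L. Subgame-perfect outcome: (T, L) with payoffs (15, 13).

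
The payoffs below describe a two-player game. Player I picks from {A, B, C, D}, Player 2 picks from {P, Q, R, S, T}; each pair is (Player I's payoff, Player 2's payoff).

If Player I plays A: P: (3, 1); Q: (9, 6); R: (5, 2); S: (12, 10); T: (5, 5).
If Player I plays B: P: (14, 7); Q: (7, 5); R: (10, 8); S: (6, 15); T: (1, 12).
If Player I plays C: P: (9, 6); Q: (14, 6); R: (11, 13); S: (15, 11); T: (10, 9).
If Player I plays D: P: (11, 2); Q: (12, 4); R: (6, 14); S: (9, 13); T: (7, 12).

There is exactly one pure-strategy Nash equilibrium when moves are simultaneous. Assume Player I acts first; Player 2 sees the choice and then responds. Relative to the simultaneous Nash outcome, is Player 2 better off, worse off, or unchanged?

worse off

Backward induction with Player I moving first.
- A: BR = S, leader payoff 12.
- B: BR = S, leader payoff 6.
- C: BR = R, leader payoff 11.
- D: BR = R, leader payoff 6.
Among 12, 6, 11, 6, the best is 12 at A. Subgame-perfect outcome: (A, S) with payoffs (12, 10).
Now find the simultaneous Nash equilibrium.
Player I's best replies: P→B; Q→C; R→C; S→C; T→C.
Player 2's best replies: A→S; B→S; C→R; D→R.
Only (C, R) has each player best-responding; Nash payoffs (11, 13).
Player 2 earns 10 sequentially versus 13 at the Nash outcome: worse off.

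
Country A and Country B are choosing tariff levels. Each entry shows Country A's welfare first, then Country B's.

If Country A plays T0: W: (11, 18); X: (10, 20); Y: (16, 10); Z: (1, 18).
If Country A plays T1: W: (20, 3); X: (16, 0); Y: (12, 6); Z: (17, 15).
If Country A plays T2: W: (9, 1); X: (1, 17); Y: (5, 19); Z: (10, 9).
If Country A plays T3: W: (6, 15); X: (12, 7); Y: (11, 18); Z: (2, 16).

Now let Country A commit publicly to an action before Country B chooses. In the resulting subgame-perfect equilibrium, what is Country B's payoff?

Work backward from Country B's decision.
- T0 → Country B plays X (best of 18, 20, 10, 18); Country A gets 10.
- T1 → Country B plays Z (best of 3, 0, 6, 15); Country A gets 17.
- T2 → Country B plays Y (best of 1, 17, 19, 9); Country A gets 5.
- T3 → Country B plays Y (best of 15, 7, 18, 16); Country A gets 11.
Country A's induced payoffs are 10, 17, 5, 11, so Country A commits to T1. Subgame-perfect outcome: (T1, Z) with payoffs (17, 15).

15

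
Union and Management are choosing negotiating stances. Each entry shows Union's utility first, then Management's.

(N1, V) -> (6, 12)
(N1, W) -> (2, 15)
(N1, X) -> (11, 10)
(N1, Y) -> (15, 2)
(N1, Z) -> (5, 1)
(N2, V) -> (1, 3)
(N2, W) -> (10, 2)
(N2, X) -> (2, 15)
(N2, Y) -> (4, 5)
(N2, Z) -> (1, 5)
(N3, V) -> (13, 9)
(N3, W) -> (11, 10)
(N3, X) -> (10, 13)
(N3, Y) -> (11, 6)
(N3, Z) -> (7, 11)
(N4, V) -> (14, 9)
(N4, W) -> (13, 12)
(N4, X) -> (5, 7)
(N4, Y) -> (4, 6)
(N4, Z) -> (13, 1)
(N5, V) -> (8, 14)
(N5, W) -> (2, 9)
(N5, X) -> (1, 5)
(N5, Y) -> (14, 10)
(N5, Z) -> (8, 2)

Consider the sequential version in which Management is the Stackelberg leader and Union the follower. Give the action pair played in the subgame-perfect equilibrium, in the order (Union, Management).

(N4, W)

Work backward from Union's decision.
- V: BR = N4, leader payoff 9.
- W: BR = N4, leader payoff 12.
- X: BR = N1, leader payoff 10.
- Y: BR = N1, leader payoff 2.
- Z: BR = N4, leader payoff 1.
Management's induced payoffs are 9, 12, 10, 2, 1, so Management commits to W. Subgame-perfect outcome: (N4, W) with payoffs (13, 12).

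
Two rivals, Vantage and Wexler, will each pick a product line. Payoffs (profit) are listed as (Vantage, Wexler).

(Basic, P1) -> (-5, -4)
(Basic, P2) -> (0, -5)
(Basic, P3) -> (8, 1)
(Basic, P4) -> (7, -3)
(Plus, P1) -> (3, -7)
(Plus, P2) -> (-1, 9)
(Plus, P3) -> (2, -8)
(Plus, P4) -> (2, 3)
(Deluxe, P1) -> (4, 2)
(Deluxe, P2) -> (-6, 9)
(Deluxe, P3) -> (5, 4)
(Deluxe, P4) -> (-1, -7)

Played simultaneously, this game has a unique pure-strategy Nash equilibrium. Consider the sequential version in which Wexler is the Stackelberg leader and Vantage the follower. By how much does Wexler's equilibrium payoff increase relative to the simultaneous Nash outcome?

Work backward from Vantage's decision.
- P1 → Vantage plays Deluxe (best of -5, 3, 4); Wexler gets 2.
- P2 → Vantage plays Basic (best of 0, -1, -6); Wexler gets -5.
- P3 → Vantage plays Basic (best of 8, 2, 5); Wexler gets 1.
- P4 → Vantage plays Basic (best of 7, 2, -1); Wexler gets -3.
Maximizing over 2, -5, 1, -3, Wexler chooses P1. Subgame-perfect outcome: (Deluxe, P1) with payoffs (4, 2).
For the simultaneous game, intersect best replies.
Vantage's best replies: P1→Deluxe; P2→Basic; P3→Basic; P4→Basic.
Wexler's best replies: Basic→P3; Plus→P2; Deluxe→P2.
Only (Basic, P3) has each player best-responding; Nash payoffs (8, 1).
Wexler's commitment gain: 2 − 1 = 1.

1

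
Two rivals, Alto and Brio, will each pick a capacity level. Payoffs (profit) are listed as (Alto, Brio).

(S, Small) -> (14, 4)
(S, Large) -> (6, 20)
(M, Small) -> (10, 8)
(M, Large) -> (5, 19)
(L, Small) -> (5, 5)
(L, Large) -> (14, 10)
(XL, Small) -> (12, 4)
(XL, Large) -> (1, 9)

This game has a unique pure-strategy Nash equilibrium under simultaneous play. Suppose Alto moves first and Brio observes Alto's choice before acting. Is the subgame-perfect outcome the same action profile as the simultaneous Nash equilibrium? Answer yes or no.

Work backward from Brio's decision.
- S → Brio plays Large (best of 4, 20); Alto gets 6.
- M → Brio plays Large (best of 8, 19); Alto gets 5.
- L → Brio plays Large (best of 5, 10); Alto gets 14.
- XL → Brio plays Large (best of 4, 9); Alto gets 1.
Maximizing over 6, 5, 14, 1, Alto chooses L. Subgame-perfect outcome: (L, Large) with payoffs (14, 10).
Now find the simultaneous Nash equilibrium.
Alto's best replies: Small→S; Large→L.
Brio's best replies: S→Large; M→Large; L→Large; XL→Large.
The unique mutual best reply is (L, Large), giving (14, 10).
Sequential outcome (L, Large) coincides with the Nash profile (L, Large).

yes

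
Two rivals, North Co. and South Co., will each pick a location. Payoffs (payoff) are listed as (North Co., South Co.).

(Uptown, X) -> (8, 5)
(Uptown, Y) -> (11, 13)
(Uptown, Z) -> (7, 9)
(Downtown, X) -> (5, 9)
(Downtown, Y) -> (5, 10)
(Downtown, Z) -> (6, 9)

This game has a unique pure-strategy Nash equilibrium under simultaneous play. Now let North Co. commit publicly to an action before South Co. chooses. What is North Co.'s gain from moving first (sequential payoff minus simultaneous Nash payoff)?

0

South Co. best-responds to each possible North Co. move:
- Uptown → South Co. plays Y (best of 5, 13, 9); North Co. gets 11.
- Downtown → South Co. plays Y (best of 9, 10, 9); North Co. gets 5.
Among 11, 5, the best is 11 at Uptown. Subgame-perfect outcome: (Uptown, Y) with payoffs (11, 13).
Under simultaneous play:
North Co.'s best replies: X→Uptown; Y→Uptown; Z→Uptown.
South Co.'s best replies: Uptown→Y; Downtown→Y.
Only (Uptown, Y) has each player best-responding; Nash payoffs (11, 13).
North Co.'s commitment gain: 11 − 11 = 0.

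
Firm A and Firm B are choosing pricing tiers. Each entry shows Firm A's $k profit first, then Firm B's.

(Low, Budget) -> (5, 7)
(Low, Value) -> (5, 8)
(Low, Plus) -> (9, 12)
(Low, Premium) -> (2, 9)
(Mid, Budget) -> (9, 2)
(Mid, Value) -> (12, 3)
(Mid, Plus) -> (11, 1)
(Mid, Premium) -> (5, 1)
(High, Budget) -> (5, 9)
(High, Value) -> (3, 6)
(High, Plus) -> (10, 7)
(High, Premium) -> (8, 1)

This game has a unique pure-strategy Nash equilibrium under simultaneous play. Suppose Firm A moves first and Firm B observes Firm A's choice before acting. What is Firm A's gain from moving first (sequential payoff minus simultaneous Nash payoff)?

0

Firm B best-responds to each possible Firm A move:
- Low: BR = Plus, leader payoff 9.
- Mid: BR = Value, leader payoff 12.
- High: BR = Budget, leader payoff 5.
Maximizing over 9, 12, 5, Firm A chooses Mid. Subgame-perfect outcome: (Mid, Value) with payoffs (12, 3).
For the simultaneous game, intersect best replies.
Firm A's best replies: Budget→Mid; Value→Mid; Plus→Mid; Premium→High.
Firm B's best replies: Low→Plus; Mid→Value; High→Budget.
Only (Mid, Value) has each player best-responding; Nash payoffs (12, 3).
Firm A's commitment gain: 12 − 12 = 0.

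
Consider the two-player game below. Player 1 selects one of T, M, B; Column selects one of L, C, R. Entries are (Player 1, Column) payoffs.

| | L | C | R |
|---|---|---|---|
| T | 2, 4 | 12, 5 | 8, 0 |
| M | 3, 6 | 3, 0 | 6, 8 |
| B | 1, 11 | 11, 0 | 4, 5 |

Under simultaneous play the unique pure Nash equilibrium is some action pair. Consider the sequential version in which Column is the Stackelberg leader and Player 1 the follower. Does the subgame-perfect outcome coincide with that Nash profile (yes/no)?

Player 1 best-responds to each possible Column move:
- L: BR = M, leader payoff 6.
- C: BR = T, leader payoff 5.
- R: BR = T, leader payoff 0.
Among 6, 5, 0, the best is 6 at L. Subgame-perfect outcome: (M, L) with payoffs (3, 6).
Under simultaneous play:
Player 1's best replies: L→M; C→T; R→T.
Column's best replies: T→C; M→R; B→L.
The unique mutual best reply is (T, C), giving (12, 5).
Sequential outcome (M, L) differs from the Nash profile (T, C).

no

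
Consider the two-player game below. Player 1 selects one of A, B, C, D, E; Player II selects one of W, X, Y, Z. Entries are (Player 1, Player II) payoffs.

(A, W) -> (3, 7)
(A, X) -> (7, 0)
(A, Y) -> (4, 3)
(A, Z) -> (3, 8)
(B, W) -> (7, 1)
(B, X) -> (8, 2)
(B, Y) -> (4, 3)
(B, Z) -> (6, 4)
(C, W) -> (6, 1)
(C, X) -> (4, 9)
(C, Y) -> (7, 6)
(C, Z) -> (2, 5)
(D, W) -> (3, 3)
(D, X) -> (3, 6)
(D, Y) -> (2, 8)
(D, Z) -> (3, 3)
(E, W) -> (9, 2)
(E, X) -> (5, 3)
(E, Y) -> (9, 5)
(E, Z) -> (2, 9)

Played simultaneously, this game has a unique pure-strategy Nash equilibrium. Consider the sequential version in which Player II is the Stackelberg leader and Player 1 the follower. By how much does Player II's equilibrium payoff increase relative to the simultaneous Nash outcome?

1

Backward induction with Player II moving first.
- W → Player 1 plays E (best of 3, 7, 6, 3, 9); Player II gets 2.
- X → Player 1 plays B (best of 7, 8, 4, 3, 5); Player II gets 2.
- Y → Player 1 plays E (best of 4, 4, 7, 2, 9); Player II gets 5.
- Z → Player 1 plays B (best of 3, 6, 2, 3, 2); Player II gets 4.
Among 2, 2, 5, 4, the best is 5 at Y. Subgame-perfect outcome: (E, Y) with payoffs (9, 5).
Now find the simultaneous Nash equilibrium.
Player 1's best replies: W→E; X→B; Y→E; Z→B.
Player II's best replies: A→Z; B→Z; C→X; D→Y; E→Z.
Only (B, Z) has each player best-responding; Nash payoffs (6, 4).
Player II's commitment gain: 5 − 4 = 1.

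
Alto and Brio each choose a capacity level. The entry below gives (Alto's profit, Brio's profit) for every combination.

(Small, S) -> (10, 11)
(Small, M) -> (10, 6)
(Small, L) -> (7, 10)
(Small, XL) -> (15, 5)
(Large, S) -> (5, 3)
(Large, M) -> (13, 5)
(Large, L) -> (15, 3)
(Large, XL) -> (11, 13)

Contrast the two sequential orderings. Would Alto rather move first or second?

first

If Alto leads: Brio's best replies are Small→S, Large→XL; Alto's induced payoffs 10, 11; outcome (Large, XL), payoffs (11, 13).
If Brio leads: Alto's best replies are S→Small, M→Large, L→Large, XL→Small; Brio's induced payoffs 11, 5, 3, 5; outcome (Small, S), payoffs (10, 11).
Alto gets 11 moving first and 10 moving second, so Alto prefers to move first.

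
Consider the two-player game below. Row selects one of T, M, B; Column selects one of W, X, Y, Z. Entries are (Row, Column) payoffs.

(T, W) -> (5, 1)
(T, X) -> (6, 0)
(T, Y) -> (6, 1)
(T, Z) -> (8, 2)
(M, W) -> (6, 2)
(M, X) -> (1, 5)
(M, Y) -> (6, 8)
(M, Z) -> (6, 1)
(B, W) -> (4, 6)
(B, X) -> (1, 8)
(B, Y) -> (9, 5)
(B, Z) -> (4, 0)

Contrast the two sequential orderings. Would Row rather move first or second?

second

If Row leads: Column's best replies are T→Z, M→Y, B→X; Row's induced payoffs 8, 6, 1; outcome (T, Z), payoffs (8, 2).
If Column leads: Row's best replies are W→M, X→T, Y→B, Z→T; Column's induced payoffs 2, 0, 5, 2; outcome (B, Y), payoffs (9, 5).
Row gets 8 moving first and 9 moving second, so Row prefers to move second.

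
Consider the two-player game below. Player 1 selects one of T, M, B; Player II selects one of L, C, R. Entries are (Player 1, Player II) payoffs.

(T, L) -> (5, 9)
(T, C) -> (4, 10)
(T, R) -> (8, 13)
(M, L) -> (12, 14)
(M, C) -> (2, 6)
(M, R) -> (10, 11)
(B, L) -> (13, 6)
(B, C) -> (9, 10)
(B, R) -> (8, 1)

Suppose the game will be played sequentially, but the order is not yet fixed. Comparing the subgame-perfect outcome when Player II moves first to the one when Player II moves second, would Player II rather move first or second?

If Player 1 leads: Player II's best replies are T→R, M→L, B→C; Player 1's induced payoffs 8, 12, 9; outcome (M, L), payoffs (12, 14).
If Player II leads: Player 1's best replies are L→B, C→B, R→M; Player II's induced payoffs 6, 10, 11; outcome (M, R), payoffs (10, 11).
Player II gets 11 moving first and 14 moving second, so Player II prefers to move second.

second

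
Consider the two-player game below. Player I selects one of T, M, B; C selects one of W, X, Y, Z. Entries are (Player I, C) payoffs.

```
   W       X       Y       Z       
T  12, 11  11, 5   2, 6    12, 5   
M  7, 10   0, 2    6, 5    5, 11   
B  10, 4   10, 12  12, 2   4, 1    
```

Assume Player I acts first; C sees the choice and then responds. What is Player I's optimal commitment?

T

C best-responds to each possible Player I move:
- T: BR = W, leader payoff 12.
- M: BR = Z, leader payoff 5.
- B: BR = X, leader payoff 10.
Player I's induced payoffs are 12, 5, 10, so Player I commits to T. Subgame-perfect outcome: (T, W) with payoffs (12, 11).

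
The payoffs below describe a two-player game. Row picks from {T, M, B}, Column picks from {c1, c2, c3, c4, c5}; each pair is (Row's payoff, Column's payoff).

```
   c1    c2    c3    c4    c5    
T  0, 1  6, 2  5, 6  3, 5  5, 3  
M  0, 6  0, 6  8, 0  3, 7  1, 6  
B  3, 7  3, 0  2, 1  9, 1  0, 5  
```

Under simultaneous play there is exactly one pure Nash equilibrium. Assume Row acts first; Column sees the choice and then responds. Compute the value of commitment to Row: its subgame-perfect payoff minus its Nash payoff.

2

Work backward from Column's decision.
- T → Column plays c3 (best of 1, 2, 6, 5, 3); Row gets 5.
- M → Column plays c4 (best of 6, 6, 0, 7, 6); Row gets 3.
- B → Column plays c1 (best of 7, 0, 1, 1, 5); Row gets 3.
Row's induced payoffs are 5, 3, 3, so Row commits to T. Subgame-perfect outcome: (T, c3) with payoffs (5, 6).
Under simultaneous play:
Row's best replies: c1→B; c2→T; c3→M; c4→B; c5→T.
Column's best replies: T→c3; M→c4; B→c1.
The unique mutual best reply is (B, c1), giving (3, 7).
Row's commitment gain: 5 − 3 = 2.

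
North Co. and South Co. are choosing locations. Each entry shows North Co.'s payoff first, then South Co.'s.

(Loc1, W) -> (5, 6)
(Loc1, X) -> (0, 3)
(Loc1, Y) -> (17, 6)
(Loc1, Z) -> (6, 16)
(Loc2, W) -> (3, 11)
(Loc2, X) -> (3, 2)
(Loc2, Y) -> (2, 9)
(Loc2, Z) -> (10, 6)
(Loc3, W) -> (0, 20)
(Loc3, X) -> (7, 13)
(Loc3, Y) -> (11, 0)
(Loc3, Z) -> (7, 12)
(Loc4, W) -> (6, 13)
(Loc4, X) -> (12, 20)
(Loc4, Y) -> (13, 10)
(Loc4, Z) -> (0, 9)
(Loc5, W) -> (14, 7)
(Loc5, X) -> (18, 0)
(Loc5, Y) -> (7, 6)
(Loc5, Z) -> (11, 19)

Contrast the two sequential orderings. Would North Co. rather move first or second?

first

If North Co. leads: South Co.'s best replies are Loc1→Z, Loc2→W, Loc3→W, Loc4→X, Loc5→Z; North Co.'s induced payoffs 6, 3, 0, 12, 11; outcome (Loc4, X), payoffs (12, 20).
If South Co. leads: North Co.'s best replies are W→Loc5, X→Loc5, Y→Loc1, Z→Loc5; South Co.'s induced payoffs 7, 0, 6, 19; outcome (Loc5, Z), payoffs (11, 19).
North Co. gets 12 moving first and 11 moving second, so North Co. prefers to move first.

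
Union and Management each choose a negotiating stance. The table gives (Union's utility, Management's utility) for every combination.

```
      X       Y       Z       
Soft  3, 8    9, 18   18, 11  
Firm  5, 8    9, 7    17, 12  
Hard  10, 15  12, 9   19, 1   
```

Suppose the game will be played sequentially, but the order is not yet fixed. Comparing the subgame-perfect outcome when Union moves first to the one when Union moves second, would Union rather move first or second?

If Union leads: Management's best replies are Soft→Y, Firm→Z, Hard→X; Union's induced payoffs 9, 17, 10; outcome (Firm, Z), payoffs (17, 12).
If Management leads: Union's best replies are X→Hard, Y→Hard, Z→Hard; Management's induced payoffs 15, 9, 1; outcome (Hard, X), payoffs (10, 15).
Union gets 17 moving first and 10 moving second, so Union prefers to move first.

first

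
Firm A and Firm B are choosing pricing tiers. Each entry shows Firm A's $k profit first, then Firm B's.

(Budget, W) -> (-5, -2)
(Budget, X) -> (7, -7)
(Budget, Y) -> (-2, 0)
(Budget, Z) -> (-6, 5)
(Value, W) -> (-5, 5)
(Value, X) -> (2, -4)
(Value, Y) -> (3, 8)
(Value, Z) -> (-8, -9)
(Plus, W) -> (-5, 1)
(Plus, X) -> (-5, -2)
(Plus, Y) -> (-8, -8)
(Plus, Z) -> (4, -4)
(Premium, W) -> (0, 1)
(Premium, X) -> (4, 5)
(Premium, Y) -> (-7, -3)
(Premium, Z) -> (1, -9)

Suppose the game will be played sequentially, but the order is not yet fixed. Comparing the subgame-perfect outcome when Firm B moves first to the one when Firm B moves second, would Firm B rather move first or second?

If Firm A leads: Firm B's best replies are Budget→Z, Value→Y, Plus→W, Premium→X; Firm A's induced payoffs -6, 3, -5, 4; outcome (Premium, X), payoffs (4, 5).
If Firm B leads: Firm A's best replies are W→Premium, X→Budget, Y→Value, Z→Plus; Firm B's induced payoffs 1, -7, 8, -4; outcome (Value, Y), payoffs (3, 8).
Firm B gets 8 moving first and 5 moving second, so Firm B prefers to move first.

first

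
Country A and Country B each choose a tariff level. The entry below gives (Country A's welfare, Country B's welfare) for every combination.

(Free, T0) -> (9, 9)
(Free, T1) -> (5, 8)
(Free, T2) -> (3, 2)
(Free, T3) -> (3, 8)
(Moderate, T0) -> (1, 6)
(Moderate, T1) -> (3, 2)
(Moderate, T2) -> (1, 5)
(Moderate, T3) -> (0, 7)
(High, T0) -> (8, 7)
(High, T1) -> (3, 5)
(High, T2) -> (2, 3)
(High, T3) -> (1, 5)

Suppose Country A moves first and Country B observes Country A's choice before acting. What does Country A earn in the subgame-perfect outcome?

9

Work backward from Country B's decision.
- Free: Country B compares 9, 8, 2, 8 and picks T0; Country A would get 9.
- Moderate: Country B compares 6, 2, 5, 7 and picks T3; Country A would get 0.
- High: Country B compares 7, 5, 3, 5 and picks T0; Country A would get 8.
Country A's induced payoffs are 9, 0, 8, so Country A commits to Free. Subgame-perfect outcome: (Free, T0) with payoffs (9, 9).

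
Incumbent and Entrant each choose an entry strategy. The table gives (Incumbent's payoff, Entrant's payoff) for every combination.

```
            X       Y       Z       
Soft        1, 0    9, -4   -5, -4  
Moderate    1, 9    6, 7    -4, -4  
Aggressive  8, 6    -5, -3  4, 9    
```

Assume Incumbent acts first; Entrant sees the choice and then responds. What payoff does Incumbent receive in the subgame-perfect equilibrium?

4

Solve by backward induction (Incumbent leads).
- Soft → Entrant plays X (best of 0, -4, -4); Incumbent gets 1.
- Moderate → Entrant plays X (best of 9, 7, -4); Incumbent gets 1.
- Aggressive → Entrant plays Z (best of 6, -3, 9); Incumbent gets 4.
Among 1, 1, 4, the best is 4 at Aggressive. Subgame-perfect outcome: (Aggressive, Z) with payoffs (4, 9).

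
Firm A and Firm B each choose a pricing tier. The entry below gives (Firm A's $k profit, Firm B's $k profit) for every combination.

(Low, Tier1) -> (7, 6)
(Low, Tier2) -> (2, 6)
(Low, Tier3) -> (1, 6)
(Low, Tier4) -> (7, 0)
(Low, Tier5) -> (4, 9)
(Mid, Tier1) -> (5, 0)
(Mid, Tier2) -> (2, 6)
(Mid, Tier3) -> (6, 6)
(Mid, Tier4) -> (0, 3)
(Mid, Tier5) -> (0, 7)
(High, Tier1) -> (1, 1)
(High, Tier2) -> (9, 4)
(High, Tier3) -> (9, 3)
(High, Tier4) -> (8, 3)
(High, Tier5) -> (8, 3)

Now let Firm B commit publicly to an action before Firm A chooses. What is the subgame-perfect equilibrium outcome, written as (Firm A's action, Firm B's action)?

(Low, Tier1)

Backward induction with Firm B moving first.
- Tier1: Firm A compares 7, 5, 1 and picks Low; Firm B would get 6.
- Tier2: Firm A compares 2, 2, 9 and picks High; Firm B would get 4.
- Tier3: Firm A compares 1, 6, 9 and picks High; Firm B would get 3.
- Tier4: Firm A compares 7, 0, 8 and picks High; Firm B would get 3.
- Tier5: Firm A compares 4, 0, 8 and picks High; Firm B would get 3.
Maximizing over 6, 4, 3, 3, 3, Firm B chooses Tier1. Subgame-perfect outcome: (Low, Tier1) with payoffs (7, 6).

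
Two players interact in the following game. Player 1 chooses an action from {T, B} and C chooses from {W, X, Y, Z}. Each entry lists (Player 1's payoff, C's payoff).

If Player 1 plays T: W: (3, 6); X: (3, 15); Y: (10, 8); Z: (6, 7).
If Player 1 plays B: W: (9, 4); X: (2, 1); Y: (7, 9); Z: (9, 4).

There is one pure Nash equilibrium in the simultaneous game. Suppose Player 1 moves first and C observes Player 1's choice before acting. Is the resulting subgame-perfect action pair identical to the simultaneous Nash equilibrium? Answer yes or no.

no

C best-responds to each possible Player 1 move:
- T: C compares 6, 15, 8, 7 and picks X; Player 1 would get 3.
- B: C compares 4, 1, 9, 4 and picks Y; Player 1 would get 7.
Among 3, 7, the best is 7 at B. Subgame-perfect outcome: (B, Y) with payoffs (7, 9).
Under simultaneous play:
Player 1's best replies: W→B; X→T; Y→T; Z→B.
C's best replies: T→X; B→Y.
Only (T, X) has each player best-responding; Nash payoffs (3, 15).
Sequential outcome (B, Y) differs from the Nash profile (T, X).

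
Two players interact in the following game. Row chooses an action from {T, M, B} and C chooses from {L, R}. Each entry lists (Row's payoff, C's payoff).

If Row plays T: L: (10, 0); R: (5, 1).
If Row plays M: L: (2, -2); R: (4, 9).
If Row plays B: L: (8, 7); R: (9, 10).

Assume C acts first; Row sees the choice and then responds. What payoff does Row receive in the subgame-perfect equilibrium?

9

Backward induction with C moving first.
- L: BR = T, leader payoff 0.
- R: BR = B, leader payoff 10.
Among 0, 10, the best is 10 at R. Subgame-perfect outcome: (B, R) with payoffs (9, 10).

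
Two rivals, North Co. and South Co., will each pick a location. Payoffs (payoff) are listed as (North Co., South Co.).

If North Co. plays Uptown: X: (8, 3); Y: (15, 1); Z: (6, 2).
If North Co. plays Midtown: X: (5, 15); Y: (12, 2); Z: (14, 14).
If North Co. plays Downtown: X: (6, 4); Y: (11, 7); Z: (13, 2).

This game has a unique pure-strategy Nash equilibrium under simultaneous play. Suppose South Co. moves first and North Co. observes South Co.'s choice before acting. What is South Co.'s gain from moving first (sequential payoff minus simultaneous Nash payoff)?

11

North Co. best-responds to each possible South Co. move:
- X → North Co. plays Uptown (best of 8, 5, 6); South Co. gets 3.
- Y → North Co. plays Uptown (best of 15, 12, 11); South Co. gets 1.
- Z → North Co. plays Midtown (best of 6, 14, 13); South Co. gets 14.
Maximizing over 3, 1, 14, South Co. chooses Z. Subgame-perfect outcome: (Midtown, Z) with payoffs (14, 14).
Under simultaneous play:
North Co.'s best replies: X→Uptown; Y→Uptown; Z→Midtown.
South Co.'s best replies: Uptown→X; Midtown→X; Downtown→Y.
Only (Uptown, X) has each player best-responding; Nash payoffs (8, 3).
South Co.'s commitment gain: 14 − 3 = 11.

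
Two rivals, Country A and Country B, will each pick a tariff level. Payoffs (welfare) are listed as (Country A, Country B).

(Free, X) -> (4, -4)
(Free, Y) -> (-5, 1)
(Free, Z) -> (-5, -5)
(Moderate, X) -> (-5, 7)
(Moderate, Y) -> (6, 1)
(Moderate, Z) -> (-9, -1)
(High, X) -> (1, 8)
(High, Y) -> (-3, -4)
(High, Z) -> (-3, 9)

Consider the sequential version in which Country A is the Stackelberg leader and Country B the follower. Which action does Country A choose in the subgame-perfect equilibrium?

Solve by backward induction (Country A leads).
- Free: Country B compares -4, 1, -5 and picks Y; Country A would get -5.
- Moderate: Country B compares 7, 1, -1 and picks X; Country A would get -5.
- High: Country B compares 8, -4, 9 and picks Z; Country A would get -3.
Maximizing over -5, -5, -3, Country A chooses High. Subgame-perfect outcome: (High, Z) with payoffs (-3, 9).

High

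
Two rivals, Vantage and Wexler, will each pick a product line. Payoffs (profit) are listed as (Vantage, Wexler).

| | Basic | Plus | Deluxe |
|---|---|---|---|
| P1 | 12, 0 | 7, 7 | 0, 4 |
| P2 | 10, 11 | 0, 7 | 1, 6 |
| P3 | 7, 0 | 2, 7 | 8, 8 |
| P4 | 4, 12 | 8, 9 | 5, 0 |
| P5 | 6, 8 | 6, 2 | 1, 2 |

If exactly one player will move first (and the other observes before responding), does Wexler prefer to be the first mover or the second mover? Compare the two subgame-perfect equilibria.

If Vantage leads: Wexler's best replies are P1→Plus, P2→Basic, P3→Deluxe, P4→Basic, P5→Basic; Vantage's induced payoffs 7, 10, 8, 4, 6; outcome (P2, Basic), payoffs (10, 11).
If Wexler leads: Vantage's best replies are Basic→P1, Plus→P4, Deluxe→P3; Wexler's induced payoffs 0, 9, 8; outcome (P4, Plus), payoffs (8, 9).
Wexler gets 9 moving first and 11 moving second, so Wexler prefers to move second.

second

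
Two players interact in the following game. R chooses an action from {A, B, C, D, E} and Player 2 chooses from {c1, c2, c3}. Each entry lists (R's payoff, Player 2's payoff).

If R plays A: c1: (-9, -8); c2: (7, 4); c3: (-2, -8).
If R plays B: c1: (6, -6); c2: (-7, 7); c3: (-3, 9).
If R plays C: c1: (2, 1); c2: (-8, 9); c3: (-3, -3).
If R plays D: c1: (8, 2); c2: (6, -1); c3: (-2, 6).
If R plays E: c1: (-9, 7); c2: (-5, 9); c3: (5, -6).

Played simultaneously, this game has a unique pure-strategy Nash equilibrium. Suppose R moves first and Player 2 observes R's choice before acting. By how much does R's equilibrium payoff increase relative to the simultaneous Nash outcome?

0

Solve by backward induction (R leads).
- A → Player 2 plays c2 (best of -8, 4, -8); R gets 7.
- B → Player 2 plays c3 (best of -6, 7, 9); R gets -3.
- C → Player 2 plays c2 (best of 1, 9, -3); R gets -8.
- D → Player 2 plays c3 (best of 2, -1, 6); R gets -2.
- E → Player 2 plays c2 (best of 7, 9, -6); R gets -5.
Maximizing over 7, -3, -8, -2, -5, R chooses A. Subgame-perfect outcome: (A, c2) with payoffs (7, 4).
For the simultaneous game, intersect best replies.
R's best replies: c1→D; c2→A; c3→E.
Player 2's best replies: A→c2; B→c3; C→c2; D→c3; E→c2.
The unique mutual best reply is (A, c2), giving (7, 4).
R's commitment gain: 7 − 7 = 0.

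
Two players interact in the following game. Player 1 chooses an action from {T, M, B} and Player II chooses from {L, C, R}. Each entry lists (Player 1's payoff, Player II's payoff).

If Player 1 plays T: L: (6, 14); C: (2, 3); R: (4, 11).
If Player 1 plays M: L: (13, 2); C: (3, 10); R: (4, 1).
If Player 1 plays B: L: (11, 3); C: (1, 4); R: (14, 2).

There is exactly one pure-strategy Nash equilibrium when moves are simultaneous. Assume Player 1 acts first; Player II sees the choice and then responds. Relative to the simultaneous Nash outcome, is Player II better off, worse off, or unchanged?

better off

Work backward from Player II's decision.
- T: Player II compares 14, 3, 11 and picks L; Player 1 would get 6.
- M: Player II compares 2, 10, 1 and picks C; Player 1 would get 3.
- B: Player II compares 3, 4, 2 and picks C; Player 1 would get 1.
Among 6, 3, 1, the best is 6 at T. Subgame-perfect outcome: (T, L) with payoffs (6, 14).
Under simultaneous play:
Player 1's best replies: L→M; C→M; R→B.
Player II's best replies: T→L; M→C; B→C.
The unique mutual best reply is (M, C), giving (3, 10).
Player II earns 14 sequentially versus 10 at the Nash outcome: better off.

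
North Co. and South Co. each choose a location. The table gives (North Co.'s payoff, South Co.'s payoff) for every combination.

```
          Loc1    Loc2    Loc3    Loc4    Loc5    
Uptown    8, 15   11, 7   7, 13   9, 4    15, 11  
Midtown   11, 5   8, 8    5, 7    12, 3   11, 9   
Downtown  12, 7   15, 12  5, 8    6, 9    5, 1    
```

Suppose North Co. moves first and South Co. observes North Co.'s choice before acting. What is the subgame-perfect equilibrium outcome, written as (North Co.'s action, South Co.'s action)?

South Co. best-responds to each possible North Co. move:
- Uptown: BR = Loc1, leader payoff 8.
- Midtown: BR = Loc5, leader payoff 11.
- Downtown: BR = Loc2, leader payoff 15.
Maximizing over 8, 11, 15, North Co. chooses Downtown. Subgame-perfect outcome: (Downtown, Loc2) with payoffs (15, 12).

(Downtown, Loc2)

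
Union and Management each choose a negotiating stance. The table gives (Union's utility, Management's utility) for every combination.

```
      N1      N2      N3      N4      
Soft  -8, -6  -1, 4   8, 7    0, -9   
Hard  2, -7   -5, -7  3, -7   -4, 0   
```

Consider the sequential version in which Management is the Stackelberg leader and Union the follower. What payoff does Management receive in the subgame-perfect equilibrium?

7

Backward induction with Management moving first.
- N1: BR = Hard, leader payoff -7.
- N2: BR = Soft, leader payoff 4.
- N3: BR = Soft, leader payoff 7.
- N4: BR = Soft, leader payoff -9.
Management's induced payoffs are -7, 4, 7, -9, so Management commits to N3. Subgame-perfect outcome: (Soft, N3) with payoffs (8, 7).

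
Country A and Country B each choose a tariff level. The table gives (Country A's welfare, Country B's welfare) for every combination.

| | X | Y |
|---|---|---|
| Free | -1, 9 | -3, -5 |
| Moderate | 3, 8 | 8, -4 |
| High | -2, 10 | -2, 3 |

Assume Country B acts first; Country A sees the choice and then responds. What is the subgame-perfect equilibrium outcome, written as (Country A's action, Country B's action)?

Work backward from Country A's decision.
- X: BR = Moderate, leader payoff 8.
- Y: BR = Moderate, leader payoff -4.
Maximizing over 8, -4, Country B chooses X. Subgame-perfect outcome: (Moderate, X) with payoffs (3, 8).

(Moderate, X)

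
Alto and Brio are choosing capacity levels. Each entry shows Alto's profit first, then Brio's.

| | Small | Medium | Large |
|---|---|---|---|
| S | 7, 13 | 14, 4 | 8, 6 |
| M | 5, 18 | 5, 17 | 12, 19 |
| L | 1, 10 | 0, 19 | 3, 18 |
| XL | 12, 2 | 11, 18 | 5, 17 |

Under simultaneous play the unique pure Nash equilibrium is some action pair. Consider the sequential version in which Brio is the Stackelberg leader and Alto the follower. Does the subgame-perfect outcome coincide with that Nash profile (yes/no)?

yes

Work backward from Alto's decision.
- Small: Alto compares 7, 5, 1, 12 and picks XL; Brio would get 2.
- Medium: Alto compares 14, 5, 0, 11 and picks S; Brio would get 4.
- Large: Alto compares 8, 12, 3, 5 and picks M; Brio would get 19.
Among 2, 4, 19, the best is 19 at Large. Subgame-perfect outcome: (M, Large) with payoffs (12, 19).
Now find the simultaneous Nash equilibrium.
Alto's best replies: Small→XL; Medium→S; Large→M.
Brio's best replies: S→Small; M→Large; L→Medium; XL→Medium.
Only (M, Large) has each player best-responding; Nash payoffs (12, 19).
Sequential outcome (M, Large) coincides with the Nash profile (M, Large).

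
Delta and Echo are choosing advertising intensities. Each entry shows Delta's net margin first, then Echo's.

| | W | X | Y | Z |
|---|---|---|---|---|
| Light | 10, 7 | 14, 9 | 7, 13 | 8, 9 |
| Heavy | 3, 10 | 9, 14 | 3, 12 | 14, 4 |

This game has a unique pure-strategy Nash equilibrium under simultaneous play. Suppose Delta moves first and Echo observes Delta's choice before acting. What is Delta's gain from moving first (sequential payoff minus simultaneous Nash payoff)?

Echo best-responds to each possible Delta move:
- Light: Echo compares 7, 9, 13, 9 and picks Y; Delta would get 7.
- Heavy: Echo compares 10, 14, 12, 4 and picks X; Delta would get 9.
Delta's induced payoffs are 7, 9, so Delta commits to Heavy. Subgame-perfect outcome: (Heavy, X) with payoffs (9, 14).
For the simultaneous game, intersect best replies.
Delta's best replies: W→Light; X→Light; Y→Light; Z→Heavy.
Echo's best replies: Light→Y; Heavy→X.
Only (Light, Y) has each player best-responding; Nash payoffs (7, 13).
Delta's commitment gain: 9 − 7 = 2.

2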